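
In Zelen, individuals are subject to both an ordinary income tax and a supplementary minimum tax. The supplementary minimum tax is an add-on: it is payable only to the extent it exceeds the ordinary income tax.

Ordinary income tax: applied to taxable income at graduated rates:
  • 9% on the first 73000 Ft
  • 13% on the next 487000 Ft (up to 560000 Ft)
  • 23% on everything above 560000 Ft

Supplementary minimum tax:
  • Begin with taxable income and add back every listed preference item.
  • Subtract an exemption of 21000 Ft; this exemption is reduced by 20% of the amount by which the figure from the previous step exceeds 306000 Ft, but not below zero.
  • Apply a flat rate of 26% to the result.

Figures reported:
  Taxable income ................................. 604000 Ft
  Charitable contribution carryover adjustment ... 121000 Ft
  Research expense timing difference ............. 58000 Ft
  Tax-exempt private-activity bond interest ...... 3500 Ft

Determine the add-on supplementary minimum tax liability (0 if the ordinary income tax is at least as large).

124490 Ft

Ordinary income tax:
  73000 Ft × 9% = 6570 Ft
  487000 Ft × 13% = 63310 Ft
  44000 Ft × 23% = 10120 Ft
  → 80000 Ft

Supplementary minimum tax:
  Adjusted income: 604000 Ft + 121000 Ft + 58000 Ft + 3500 Ft = 786500 Ft
  Exemption: 20% × (786500 Ft − 306000 Ft) = 96100 Ft ≥ 21000 Ft, so the exemption is fully phased out
  Base: 786500 Ft − 0 Ft = 786500 Ft
  786500 Ft × 26% = 204490 Ft

Excess of supplementary minimum tax over ordinary income tax: 204490 Ft − 80000 Ft = 124490 Ft.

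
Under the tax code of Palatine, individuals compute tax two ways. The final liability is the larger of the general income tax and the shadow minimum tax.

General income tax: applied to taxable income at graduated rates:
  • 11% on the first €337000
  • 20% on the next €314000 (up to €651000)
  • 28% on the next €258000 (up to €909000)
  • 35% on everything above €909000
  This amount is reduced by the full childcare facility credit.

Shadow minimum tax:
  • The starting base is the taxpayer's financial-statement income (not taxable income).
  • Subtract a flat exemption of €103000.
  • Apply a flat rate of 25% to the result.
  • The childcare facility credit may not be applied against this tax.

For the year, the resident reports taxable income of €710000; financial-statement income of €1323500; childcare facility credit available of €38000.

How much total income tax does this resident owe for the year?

€305125

Shadow minimum tax:
  Base (financial-statement income): €1323500
  Less exemption €103000 → base €1220500
  €1220500 × 25% = €305125

General income tax:
  €337000 × 11% = €37070
  €314000 × 20% = €62800
  €59000 × 28% = €16520
  → €116390
  Less childcare facility credit €38000 → €78390

€305125 > €78390, so the shadow minimum tax is the binding amount.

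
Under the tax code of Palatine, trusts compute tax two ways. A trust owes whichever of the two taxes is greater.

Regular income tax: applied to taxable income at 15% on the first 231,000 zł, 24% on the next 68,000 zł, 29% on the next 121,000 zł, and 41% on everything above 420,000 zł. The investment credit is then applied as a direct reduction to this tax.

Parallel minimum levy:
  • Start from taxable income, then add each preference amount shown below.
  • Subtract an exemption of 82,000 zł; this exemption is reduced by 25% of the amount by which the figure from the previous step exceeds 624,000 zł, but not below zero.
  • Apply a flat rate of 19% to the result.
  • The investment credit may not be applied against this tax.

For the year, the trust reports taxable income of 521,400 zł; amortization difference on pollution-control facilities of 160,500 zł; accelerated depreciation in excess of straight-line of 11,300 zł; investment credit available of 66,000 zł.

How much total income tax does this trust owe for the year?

Regular income tax:
  231,000 zł × 15% = 34,650 zł
  68,000 zł × 24% = 16,320 zł
  121,000 zł × 29% = 35,090 zł
  101,400 zł × 41% = 41,574 zł
  → 127,634 zł
  Less investment credit 66,000 zł → 61,634 zł

Parallel minimum levy:
  Adjusted income: 521,400 zł + 160,500 zł + 11,300 zł = 693,200 zł
  Exemption: 82,000 zł − 25% × (693,200 zł − 624,000 zł) = 82,000 zł − 17,300 zł = 64,700 zł
  Base: 693,200 zł − 64,700 zł = 628,500 zł
  628,500 zł × 19% = 119,415 zł

119,415 zł > 61,634 zł, so the parallel minimum levy is the binding amount.

119,415 zł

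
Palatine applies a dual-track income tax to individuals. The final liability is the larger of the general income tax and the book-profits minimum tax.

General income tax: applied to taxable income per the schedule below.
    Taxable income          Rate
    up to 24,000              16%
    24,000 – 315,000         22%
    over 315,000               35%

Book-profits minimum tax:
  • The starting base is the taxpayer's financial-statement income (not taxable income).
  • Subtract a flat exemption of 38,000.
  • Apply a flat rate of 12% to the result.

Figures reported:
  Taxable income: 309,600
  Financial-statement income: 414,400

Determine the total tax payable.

66,672

General income tax:
  24,000 × 16% = 3,840
  285,600 × 22% = 62,832
  → 66,672

Book-profits minimum tax:
  Base (financial-statement income): 414,400
  Less exemption 38,000 → base 376,400
  376,400 × 12% = 45,168

66,672 > 45,168, so the general income tax governs.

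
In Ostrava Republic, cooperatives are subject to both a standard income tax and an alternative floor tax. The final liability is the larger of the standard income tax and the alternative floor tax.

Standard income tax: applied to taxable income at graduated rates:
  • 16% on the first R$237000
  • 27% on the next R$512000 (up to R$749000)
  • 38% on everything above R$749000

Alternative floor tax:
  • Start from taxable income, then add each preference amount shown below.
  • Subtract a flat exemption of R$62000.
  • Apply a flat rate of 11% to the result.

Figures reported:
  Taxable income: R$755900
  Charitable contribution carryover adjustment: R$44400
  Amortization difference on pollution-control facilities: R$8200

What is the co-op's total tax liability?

R$178782

Standard income tax:
  R$237000 × 16% = R$37920
  R$512000 × 27% = R$138240
  R$6900 × 38% = R$2622
  → R$178782

Alternative floor tax:
  Adjusted income: R$755900 + R$44400 + R$8200 = R$808500
  Less exemption R$62000 → base R$746500
  R$746500 × 11% = R$82115

R$178782 > R$82115, so the standard income tax governs.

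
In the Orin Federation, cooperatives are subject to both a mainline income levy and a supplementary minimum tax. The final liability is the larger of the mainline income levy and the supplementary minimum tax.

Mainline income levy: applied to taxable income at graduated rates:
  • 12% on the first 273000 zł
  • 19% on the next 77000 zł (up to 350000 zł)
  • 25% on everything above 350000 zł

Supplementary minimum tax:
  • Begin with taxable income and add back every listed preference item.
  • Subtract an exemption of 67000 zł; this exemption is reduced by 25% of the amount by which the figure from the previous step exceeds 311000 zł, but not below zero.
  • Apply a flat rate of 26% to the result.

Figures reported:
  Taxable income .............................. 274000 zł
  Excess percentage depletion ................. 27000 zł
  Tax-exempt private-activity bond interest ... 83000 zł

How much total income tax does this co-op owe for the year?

87165 zł

Supplementary minimum tax:
  Adjusted income: 274000 zł + 27000 zł + 83000 zł = 384000 zł
  Exemption: 67000 zł − 25% × (384000 zł − 311000 zł) = 67000 zł − 18250 zł = 48750 zł
  Base: 384000 zł − 48750 zł = 335250 zł
  335250 zł × 26% = 87165 zł

Mainline income levy:
  273000 zł × 12% = 32760 zł
  1000 zł × 19% = 190 zł
  → 32950 zł

87165 zł > 32950 zł, so the supplementary minimum tax is the binding amount.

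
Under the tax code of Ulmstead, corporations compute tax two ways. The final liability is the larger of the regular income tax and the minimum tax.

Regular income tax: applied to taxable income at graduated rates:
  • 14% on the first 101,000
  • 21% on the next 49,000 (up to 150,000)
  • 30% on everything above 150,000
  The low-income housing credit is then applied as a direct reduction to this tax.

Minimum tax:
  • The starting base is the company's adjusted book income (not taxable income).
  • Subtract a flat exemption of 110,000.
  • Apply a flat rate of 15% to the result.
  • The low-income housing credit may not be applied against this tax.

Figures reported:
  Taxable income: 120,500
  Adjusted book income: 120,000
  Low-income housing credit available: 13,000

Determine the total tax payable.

Minimum tax:
  Base (adjusted book income): 120,000
  Less exemption 110,000 → base 10,000
  10,000 × 15% = 1,500

Regular income tax:
  101,000 × 14% = 14,140
  19,500 × 21% = 4,095
  → 18,235
  Less low-income housing credit 13,000 → 5,235

5,235 > 1,500, so the regular income tax governs.

5,235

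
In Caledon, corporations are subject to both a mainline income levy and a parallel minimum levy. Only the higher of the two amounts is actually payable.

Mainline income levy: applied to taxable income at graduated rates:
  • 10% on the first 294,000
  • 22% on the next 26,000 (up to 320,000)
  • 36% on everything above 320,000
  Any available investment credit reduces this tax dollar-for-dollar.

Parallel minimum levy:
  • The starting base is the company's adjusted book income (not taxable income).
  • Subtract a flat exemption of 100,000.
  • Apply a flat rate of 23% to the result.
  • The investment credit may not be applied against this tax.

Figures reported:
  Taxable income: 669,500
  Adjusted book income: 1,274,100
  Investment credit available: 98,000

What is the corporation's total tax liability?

270,043

Parallel minimum levy:
  Base (adjusted book income): 1,274,100
  Less exemption 100,000 → base 1,174,100
  1,174,100 × 23% = 270,043

Mainline income levy:
  294,000 × 10% = 29,400
  26,000 × 22% = 5,720
  349,500 × 36% = 125,820
  → 160,940
  Less investment credit 98,000 → 62,940

270,043 > 62,940, so the parallel minimum levy is the binding amount.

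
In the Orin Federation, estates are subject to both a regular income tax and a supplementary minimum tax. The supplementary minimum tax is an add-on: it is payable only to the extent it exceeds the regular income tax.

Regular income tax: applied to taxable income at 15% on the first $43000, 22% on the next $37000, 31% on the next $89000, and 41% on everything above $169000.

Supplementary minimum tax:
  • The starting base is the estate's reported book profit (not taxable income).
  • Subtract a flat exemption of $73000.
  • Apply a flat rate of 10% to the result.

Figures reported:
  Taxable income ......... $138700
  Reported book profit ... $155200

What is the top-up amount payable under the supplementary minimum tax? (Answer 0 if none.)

$0

Regular income tax:
  $43000 × 15% = $6450
  $37000 × 22% = $8140
  $58700 × 31% = $18197
  → $32787

Supplementary minimum tax:
  Base (reported book profit): $155200
  Less exemption $73000 → base $82200
  $82200 × 10% = $8220

$8220 ≤ $32787, so no add-on is due.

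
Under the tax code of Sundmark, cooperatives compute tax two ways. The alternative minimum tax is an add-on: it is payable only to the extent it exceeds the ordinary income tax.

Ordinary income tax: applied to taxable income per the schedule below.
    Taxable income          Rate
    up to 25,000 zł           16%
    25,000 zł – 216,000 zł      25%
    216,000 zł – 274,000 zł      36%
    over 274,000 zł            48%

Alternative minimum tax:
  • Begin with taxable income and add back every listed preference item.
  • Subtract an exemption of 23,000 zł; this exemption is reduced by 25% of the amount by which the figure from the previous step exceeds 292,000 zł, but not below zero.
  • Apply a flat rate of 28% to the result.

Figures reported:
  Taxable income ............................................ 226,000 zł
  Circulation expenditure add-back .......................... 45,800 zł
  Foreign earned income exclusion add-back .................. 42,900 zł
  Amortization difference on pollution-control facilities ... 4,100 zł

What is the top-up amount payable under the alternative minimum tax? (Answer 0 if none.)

Ordinary income tax:
  25,000 zł × 16% = 4,000 zł
  191,000 zł × 25% = 47,750 zł
  10,000 zł × 36% = 3,600 zł
  → 55,350 zł

Alternative minimum tax:
  Adjusted income: 226,000 zł + 45,800 zł + 42,900 zł + 4,100 zł = 318,800 zł
  Exemption: 23,000 zł − 25% × (318,800 zł − 292,000 zł) = 23,000 zł − 6,700 zł = 16,300 zł
  Base: 318,800 zł − 16,300 zł = 302,500 zł
  302,500 zł × 28% = 84,700 zł

Excess of alternative minimum tax over ordinary income tax: 84,700 zł − 55,350 zł = 29,350 zł.

29,350 zł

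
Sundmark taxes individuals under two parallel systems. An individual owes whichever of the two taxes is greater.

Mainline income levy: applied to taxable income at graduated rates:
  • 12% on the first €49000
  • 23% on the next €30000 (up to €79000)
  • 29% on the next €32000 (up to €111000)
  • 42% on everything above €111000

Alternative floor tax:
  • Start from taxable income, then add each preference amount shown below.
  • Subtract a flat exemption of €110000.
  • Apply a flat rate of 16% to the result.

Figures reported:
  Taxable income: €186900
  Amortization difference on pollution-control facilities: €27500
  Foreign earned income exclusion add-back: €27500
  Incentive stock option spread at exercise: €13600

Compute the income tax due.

€53938

Alternative floor tax:
  Adjusted income: €186900 + €27500 + €27500 + €13600 = €255500
  Less exemption €110000 → base €145500
  €145500 × 16% = €23280

Mainline income levy:
  €49000 × 12% = €5880
  €30000 × 23% = €6900
  €32000 × 29% = €9280
  €75900 × 42% = €31878
  → €53938

€53938 > €23280, so the mainline income levy governs.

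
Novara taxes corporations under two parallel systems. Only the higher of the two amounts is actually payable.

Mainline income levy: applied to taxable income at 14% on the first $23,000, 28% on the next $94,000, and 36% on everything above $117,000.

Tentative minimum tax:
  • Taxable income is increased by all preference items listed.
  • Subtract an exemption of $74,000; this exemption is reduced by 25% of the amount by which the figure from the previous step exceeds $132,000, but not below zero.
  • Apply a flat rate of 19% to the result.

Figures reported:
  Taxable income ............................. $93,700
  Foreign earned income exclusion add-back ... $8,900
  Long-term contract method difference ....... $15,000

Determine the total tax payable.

Mainline income levy:
  $23,000 × 14% = $3,220
  $70,700 × 28% = $19,796
  → $23,016

Tentative minimum tax:
  Adjusted income: $93,700 + $8,900 + $15,000 = $117,600
  Exemption: $117,600 ≤ $132,000, so full $74,000 applies
  Base: $117,600 − $74,000 = $43,600
  $43,600 × 19% = $8,284

$23,016 > $8,284, so the mainline income levy governs.

$23,016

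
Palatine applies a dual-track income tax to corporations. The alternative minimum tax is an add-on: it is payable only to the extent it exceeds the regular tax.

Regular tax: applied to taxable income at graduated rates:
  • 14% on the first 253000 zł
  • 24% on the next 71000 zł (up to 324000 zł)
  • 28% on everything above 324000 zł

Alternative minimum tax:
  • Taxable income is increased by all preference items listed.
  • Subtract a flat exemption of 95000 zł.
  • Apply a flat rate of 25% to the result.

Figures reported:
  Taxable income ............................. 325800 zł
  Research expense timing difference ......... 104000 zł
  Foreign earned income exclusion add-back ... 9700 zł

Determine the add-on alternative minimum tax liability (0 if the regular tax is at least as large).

33161 zł

Regular tax:
  253000 zł × 14% = 35420 zł
  71000 zł × 24% = 17040 zł
  1800 zł × 28% = 504 zł
  → 52964 zł

Alternative minimum tax:
  Adjusted income: 325800 zł + 104000 zł + 9700 zł = 439500 zł
  Less exemption 95000 zł → base 344500 zł
  344500 zł × 25% = 86125 zł

Excess of alternative minimum tax over regular tax: 86125 zł − 52964 zł = 33161 zł.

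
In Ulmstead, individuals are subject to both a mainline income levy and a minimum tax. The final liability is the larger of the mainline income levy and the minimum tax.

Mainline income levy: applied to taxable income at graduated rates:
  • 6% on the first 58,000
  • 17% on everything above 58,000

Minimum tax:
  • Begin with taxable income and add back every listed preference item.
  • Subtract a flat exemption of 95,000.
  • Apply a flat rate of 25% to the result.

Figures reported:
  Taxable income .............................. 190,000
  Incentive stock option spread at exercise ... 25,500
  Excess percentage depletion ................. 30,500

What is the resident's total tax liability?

37,750

Minimum tax:
  Adjusted income: 190,000 + 25,500 + 30,500 = 246,000
  Less exemption 95,000 → base 151,000
  151,000 × 25% = 37,750

Mainline income levy:
  58,000 × 6% = 3,480
  132,000 × 17% = 22,440
  → 25,920

37,750 > 25,920, so the minimum tax is the binding amount.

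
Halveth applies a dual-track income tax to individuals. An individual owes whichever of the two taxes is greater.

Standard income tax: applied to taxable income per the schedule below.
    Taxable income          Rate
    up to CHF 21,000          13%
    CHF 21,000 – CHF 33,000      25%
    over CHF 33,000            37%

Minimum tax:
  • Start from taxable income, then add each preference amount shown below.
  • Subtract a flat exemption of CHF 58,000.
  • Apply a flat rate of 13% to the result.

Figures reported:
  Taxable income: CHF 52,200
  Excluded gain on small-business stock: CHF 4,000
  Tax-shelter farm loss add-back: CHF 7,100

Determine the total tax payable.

CHF 12,834

Minimum tax:
  Adjusted income: CHF 52,200 + CHF 4,000 + CHF 7,100 = CHF 63,300
  Less exemption CHF 58,000 → base CHF 5,300
  CHF 5,300 × 13% = CHF 689

Standard income tax:
  CHF 21,000 × 13% = CHF 2,730
  CHF 12,000 × 25% = CHF 3,000
  CHF 19,200 × 37% = CHF 7,104
  → CHF 12,834

CHF 12,834 > CHF 689, so the standard income tax governs.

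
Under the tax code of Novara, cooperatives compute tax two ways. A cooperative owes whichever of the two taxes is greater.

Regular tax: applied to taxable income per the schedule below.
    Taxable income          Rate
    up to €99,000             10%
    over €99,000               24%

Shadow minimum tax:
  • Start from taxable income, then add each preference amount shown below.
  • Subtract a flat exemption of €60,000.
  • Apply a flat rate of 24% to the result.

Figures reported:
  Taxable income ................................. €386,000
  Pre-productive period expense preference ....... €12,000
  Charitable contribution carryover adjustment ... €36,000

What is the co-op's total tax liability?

€89,760

Regular tax:
  €99,000 × 10% = €9,900
  €287,000 × 24% = €68,880
  → €78,780

Shadow minimum tax:
  Adjusted income: €386,000 + €12,000 + €36,000 = €434,000
  Less exemption €60,000 → base €374,000
  €374,000 × 24% = €89,760

€89,760 > €78,780, so the shadow minimum tax is the binding amount.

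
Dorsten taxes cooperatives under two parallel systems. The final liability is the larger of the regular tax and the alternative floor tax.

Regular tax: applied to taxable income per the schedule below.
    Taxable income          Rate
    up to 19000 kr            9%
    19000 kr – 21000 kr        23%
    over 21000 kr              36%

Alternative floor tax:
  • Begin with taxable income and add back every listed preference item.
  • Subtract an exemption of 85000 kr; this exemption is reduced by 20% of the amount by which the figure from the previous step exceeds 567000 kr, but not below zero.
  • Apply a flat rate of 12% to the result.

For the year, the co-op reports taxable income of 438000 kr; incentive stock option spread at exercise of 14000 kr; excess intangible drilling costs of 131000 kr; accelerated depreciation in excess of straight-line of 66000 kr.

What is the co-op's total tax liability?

152290 kr

Alternative floor tax:
  Adjusted income: 438000 kr + 14000 kr + 131000 kr + 66000 kr = 649000 kr
  Exemption: 85000 kr − 20% × (649000 kr − 567000 kr) = 85000 kr − 16400 kr = 68600 kr
  Base: 649000 kr − 68600 kr = 580400 kr
  580400 kr × 12% = 69648 kr

Regular tax:
  19000 kr × 9% = 1710 kr
  2000 kr × 23% = 460 kr
  417000 kr × 36% = 150120 kr
  → 152290 kr

152290 kr > 69648 kr, so the regular tax governs.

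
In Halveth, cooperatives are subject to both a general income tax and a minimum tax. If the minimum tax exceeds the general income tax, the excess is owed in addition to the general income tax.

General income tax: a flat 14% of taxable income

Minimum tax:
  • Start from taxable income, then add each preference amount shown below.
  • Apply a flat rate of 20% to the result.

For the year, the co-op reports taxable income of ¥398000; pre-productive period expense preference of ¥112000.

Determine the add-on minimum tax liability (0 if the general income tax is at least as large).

General income tax:
  ¥398000 × 14% = ¥55720

Minimum tax:
  Adjusted income: ¥398000 + ¥112000 = ¥510000
  ¥510000 × 20% = ¥102000

Excess of minimum tax over general income tax: ¥102000 − ¥55720 = ¥46280.

¥46280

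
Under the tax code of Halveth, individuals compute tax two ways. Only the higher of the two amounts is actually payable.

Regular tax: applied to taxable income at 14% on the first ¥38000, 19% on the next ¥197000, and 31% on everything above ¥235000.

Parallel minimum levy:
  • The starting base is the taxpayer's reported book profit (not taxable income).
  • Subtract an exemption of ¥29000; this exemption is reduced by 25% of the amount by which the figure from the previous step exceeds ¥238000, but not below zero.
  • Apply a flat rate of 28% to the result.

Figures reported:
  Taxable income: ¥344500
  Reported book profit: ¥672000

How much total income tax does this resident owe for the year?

¥188160

Regular tax:
  ¥38000 × 14% = ¥5320
  ¥197000 × 19% = ¥37430
  ¥109500 × 31% = ¥33945
  → ¥76695

Parallel minimum levy:
  Base (reported book profit): ¥672000
  Exemption: 25% × (¥672000 − ¥238000) = ¥108500 ≥ ¥29000, so the exemption is fully phased out
  Base: ¥672000 − ¥0 = ¥672000
  ¥672000 × 28% = ¥188160

¥188160 > ¥76695, so the parallel minimum levy is the binding amount.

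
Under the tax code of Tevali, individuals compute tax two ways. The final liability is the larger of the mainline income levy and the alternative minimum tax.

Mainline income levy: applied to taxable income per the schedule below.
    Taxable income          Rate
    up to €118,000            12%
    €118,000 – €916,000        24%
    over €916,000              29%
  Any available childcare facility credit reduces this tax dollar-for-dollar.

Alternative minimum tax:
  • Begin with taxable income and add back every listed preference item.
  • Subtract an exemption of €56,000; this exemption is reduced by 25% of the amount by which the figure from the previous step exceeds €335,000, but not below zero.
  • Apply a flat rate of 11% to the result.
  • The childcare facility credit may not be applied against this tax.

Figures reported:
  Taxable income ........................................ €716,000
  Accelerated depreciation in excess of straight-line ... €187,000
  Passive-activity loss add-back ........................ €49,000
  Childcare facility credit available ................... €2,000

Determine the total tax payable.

€155,680

Mainline income levy:
  €118,000 × 12% = €14,160
  €598,000 × 24% = €143,520
  → €157,680
  Less childcare facility credit €2,000 → €155,680

Alternative minimum tax:
  Adjusted income: €716,000 + €187,000 + €49,000 = €952,000
  Exemption: 25% × (€952,000 − €335,000) = €154,250 ≥ €56,000, so the exemption is fully phased out
  Base: €952,000 − €0 = €952,000
  €952,000 × 11% = €104,720

€155,680 > €104,720, so the mainline income levy governs.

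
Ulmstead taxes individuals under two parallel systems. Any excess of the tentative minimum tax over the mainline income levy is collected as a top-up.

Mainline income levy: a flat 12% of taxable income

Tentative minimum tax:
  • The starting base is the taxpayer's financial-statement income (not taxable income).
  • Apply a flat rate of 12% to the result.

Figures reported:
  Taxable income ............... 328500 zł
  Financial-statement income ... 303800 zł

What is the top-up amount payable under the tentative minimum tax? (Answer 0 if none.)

Mainline income levy:
  328500 zł × 12% = 39420 zł

Tentative minimum tax:
  Base (financial-statement income): 303800 zł
  303800 zł × 12% = 36456 zł

36456 zł ≤ 39420 zł, so no add-on is due.

0 zł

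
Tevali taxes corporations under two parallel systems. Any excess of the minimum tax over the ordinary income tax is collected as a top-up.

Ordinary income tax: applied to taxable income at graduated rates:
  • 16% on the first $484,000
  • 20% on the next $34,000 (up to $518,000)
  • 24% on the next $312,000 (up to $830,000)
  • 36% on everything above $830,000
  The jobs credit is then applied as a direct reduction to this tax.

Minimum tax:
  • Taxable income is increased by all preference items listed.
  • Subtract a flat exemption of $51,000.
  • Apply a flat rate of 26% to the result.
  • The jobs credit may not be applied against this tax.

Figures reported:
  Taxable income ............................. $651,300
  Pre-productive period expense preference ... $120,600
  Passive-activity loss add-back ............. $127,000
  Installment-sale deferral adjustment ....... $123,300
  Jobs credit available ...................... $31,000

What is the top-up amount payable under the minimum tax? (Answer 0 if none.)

$167,280

Ordinary income tax:
  $484,000 × 16% = $77,440
  $34,000 × 20% = $6,800
  $133,300 × 24% = $31,992
  → $116,232
  Less jobs credit $31,000 → $85,232

Minimum tax:
  Adjusted income: $651,300 + $120,600 + $127,000 + $123,300 = $1,022,200
  Less exemption $51,000 → base $971,200
  $971,200 × 26% = $252,512

Excess of minimum tax over ordinary income tax: $252,512 − $85,232 = $167,280.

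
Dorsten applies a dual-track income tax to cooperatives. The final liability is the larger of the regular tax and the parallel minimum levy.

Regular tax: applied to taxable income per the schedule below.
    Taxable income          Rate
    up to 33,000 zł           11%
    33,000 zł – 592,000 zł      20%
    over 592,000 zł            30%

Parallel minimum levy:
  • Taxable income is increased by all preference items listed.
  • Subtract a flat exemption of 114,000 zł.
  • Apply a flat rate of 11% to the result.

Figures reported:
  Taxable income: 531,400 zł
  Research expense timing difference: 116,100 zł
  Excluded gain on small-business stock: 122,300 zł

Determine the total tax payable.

103,310 zł

Parallel minimum levy:
  Adjusted income: 531,400 zł + 116,100 zł + 122,300 zł = 769,800 zł
  Less exemption 114,000 zł → base 655,800 zł
  655,800 zł × 11% = 72,138 zł

Regular tax:
  33,000 zł × 11% = 3,630 zł
  498,400 zł × 20% = 99,680 zł
  → 103,310 zł

103,310 zł > 72,138 zł, so the regular tax governs.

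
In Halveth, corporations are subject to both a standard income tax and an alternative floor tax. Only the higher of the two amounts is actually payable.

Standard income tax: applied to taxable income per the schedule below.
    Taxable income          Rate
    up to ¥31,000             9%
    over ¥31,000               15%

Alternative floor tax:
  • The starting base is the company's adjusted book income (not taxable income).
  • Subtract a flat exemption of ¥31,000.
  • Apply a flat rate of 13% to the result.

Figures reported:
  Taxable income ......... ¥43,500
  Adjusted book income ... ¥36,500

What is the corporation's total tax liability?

Standard income tax:
  ¥31,000 × 9% = ¥2,790
  ¥12,500 × 15% = ¥1,875
  → ¥4,665

Alternative floor tax:
  Base (adjusted book income): ¥36,500
  Less exemption ¥31,000 → base ¥5,500
  ¥5,500 × 13% = ¥715

¥4,665 > ¥715, so the standard income tax governs.

¥4,665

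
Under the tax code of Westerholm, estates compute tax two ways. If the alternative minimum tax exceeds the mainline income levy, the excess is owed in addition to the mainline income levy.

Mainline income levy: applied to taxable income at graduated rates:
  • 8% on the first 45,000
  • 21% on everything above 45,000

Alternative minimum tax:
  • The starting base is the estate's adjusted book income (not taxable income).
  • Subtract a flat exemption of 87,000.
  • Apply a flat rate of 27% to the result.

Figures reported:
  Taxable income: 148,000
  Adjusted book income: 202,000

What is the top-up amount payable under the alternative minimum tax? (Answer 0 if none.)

Mainline income levy:
  45,000 × 8% = 3,600
  103,000 × 21% = 21,630
  → 25,230

Alternative minimum tax:
  Base (adjusted book income): 202,000
  Less exemption 87,000 → base 115,000
  115,000 × 27% = 31,050

Excess of alternative minimum tax over mainline income levy: 31,050 − 25,230 = 5,820.

5,820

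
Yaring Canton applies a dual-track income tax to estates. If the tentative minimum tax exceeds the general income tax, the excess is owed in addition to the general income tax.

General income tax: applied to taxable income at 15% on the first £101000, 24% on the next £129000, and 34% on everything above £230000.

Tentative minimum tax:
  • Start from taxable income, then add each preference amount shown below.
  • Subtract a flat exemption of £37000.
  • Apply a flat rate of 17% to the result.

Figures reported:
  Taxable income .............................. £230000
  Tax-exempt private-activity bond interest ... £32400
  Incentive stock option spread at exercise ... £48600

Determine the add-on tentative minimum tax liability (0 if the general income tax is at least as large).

£470

Tentative minimum tax:
  Adjusted income: £230000 + £32400 + £48600 = £311000
  Less exemption £37000 → base £274000
  £274000 × 17% = £46580

General income tax:
  £101000 × 15% = £15150
  £129000 × 24% = £30960
  → £46110

Excess of tentative minimum tax over general income tax: £46580 − £46110 = £470.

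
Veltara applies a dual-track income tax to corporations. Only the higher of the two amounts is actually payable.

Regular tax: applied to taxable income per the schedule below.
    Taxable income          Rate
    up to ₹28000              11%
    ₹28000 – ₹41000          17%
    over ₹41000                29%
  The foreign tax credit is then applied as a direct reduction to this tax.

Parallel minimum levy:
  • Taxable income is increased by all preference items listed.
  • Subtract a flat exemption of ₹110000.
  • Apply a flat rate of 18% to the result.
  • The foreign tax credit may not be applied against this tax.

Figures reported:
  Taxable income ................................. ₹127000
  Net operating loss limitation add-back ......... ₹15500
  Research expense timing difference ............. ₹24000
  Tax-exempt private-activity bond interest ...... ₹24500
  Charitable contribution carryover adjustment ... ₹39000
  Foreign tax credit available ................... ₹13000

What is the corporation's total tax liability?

₹21600

Regular tax:
  ₹28000 × 11% = ₹3080
  ₹13000 × 17% = ₹2210
  ₹86000 × 29% = ₹24940
  → ₹30230
  Less foreign tax credit ₹13000 → ₹17230

Parallel minimum levy:
  Adjusted income: ₹127000 + ₹15500 + ₹24000 + ₹24500 + ₹39000 = ₹230000
  Less exemption ₹110000 → base ₹120000
  ₹120000 × 18% = ₹21600

₹21600 > ₹17230, so the parallel minimum levy is the binding amount.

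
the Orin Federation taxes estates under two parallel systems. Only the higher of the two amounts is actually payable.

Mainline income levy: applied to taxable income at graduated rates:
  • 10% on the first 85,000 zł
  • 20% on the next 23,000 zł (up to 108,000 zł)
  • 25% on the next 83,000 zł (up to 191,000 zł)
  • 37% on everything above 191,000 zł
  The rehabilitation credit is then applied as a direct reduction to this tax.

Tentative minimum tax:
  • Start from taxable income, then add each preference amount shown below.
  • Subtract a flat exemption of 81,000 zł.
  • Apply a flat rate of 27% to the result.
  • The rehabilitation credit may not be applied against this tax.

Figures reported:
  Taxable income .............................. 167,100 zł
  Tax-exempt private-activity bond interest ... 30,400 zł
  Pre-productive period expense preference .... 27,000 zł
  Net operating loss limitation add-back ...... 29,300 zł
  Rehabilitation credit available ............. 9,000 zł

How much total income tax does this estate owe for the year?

Tentative minimum tax:
  Adjusted income: 167,100 zł + 30,400 zł + 27,000 zł + 29,300 zł = 253,800 zł
  Less exemption 81,000 zł → base 172,800 zł
  172,800 zł × 27% = 46,656 zł

Mainline income levy:
  85,000 zł × 10% = 8,500 zł
  23,000 zł × 20% = 4,600 zł
  59,100 zł × 25% = 14,775 zł
  → 27,875 zł
  Less rehabilitation credit 9,000 zł → 18,875 zł

46,656 zł > 18,875 zł, so the tentative minimum tax is the binding amount.

46,656 zł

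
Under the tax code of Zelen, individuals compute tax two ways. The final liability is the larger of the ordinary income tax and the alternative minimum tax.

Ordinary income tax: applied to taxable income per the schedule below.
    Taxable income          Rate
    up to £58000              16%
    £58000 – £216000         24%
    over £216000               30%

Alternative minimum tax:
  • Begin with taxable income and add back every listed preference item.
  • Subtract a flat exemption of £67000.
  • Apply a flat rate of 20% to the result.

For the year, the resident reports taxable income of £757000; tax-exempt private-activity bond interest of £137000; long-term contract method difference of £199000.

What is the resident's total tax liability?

Ordinary income tax:
  £58000 × 16% = £9280
  £158000 × 24% = £37920
  £541000 × 30% = £162300
  → £209500

Alternative minimum tax:
  Adjusted income: £757000 + £137000 + £199000 = £1093000
  Less exemption £67000 → base £1026000
  £1026000 × 20% = £205200

£209500 > £205200, so the ordinary income tax governs.

£209500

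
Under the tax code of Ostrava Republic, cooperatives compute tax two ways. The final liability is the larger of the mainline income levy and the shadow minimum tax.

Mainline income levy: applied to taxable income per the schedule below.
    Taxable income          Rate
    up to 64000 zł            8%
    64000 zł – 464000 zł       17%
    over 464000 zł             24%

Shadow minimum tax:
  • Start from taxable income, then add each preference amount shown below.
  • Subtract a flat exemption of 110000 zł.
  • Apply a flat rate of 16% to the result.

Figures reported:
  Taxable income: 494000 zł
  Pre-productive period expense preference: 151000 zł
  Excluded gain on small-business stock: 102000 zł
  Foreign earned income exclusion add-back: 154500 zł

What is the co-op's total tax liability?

Mainline income levy:
  64000 zł × 8% = 5120 zł
  400000 zł × 17% = 68000 zł
  30000 zł × 24% = 7200 zł
  → 80320 zł

Shadow minimum tax:
  Adjusted income: 494000 zł + 151000 zł + 102000 zł + 154500 zł = 901500 zł
  Less exemption 110000 zł → base 791500 zł
  791500 zł × 16% = 126640 zł

126640 zł > 80320 zł, so the shadow minimum tax is the binding amount.

126640 zł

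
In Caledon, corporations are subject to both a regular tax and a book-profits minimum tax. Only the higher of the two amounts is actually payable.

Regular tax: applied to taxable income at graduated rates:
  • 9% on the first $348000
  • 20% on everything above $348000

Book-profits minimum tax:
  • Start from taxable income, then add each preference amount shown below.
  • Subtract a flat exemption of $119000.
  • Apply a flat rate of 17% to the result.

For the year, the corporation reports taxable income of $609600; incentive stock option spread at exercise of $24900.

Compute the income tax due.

$87635

Book-profits minimum tax:
  Adjusted income: $609600 + $24900 = $634500
  Less exemption $119000 → base $515500
  $515500 × 17% = $87635

Regular tax:
  $348000 × 9% = $31320
  $261600 × 20% = $52320
  → $83640

$87635 > $83640, so the book-profits minimum tax is the binding amount.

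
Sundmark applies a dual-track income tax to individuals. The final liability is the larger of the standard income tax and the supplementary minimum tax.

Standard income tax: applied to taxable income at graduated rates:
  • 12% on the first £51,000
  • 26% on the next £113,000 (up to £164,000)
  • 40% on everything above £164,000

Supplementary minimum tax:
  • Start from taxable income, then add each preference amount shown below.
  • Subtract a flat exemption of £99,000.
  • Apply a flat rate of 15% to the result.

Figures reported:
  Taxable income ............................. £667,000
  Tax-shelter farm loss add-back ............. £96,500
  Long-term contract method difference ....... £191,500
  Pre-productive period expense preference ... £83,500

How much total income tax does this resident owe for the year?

Standard income tax:
  £51,000 × 12% = £6,120
  £113,000 × 26% = £29,380
  £503,000 × 40% = £201,200
  → £236,700

Supplementary minimum tax:
  Adjusted income: £667,000 + £96,500 + £191,500 + £83,500 = £1,038,500
  Less exemption £99,000 → base £939,500
  £939,500 × 15% = £140,925

£236,700 > £140,925, so the standard income tax governs.

£236,700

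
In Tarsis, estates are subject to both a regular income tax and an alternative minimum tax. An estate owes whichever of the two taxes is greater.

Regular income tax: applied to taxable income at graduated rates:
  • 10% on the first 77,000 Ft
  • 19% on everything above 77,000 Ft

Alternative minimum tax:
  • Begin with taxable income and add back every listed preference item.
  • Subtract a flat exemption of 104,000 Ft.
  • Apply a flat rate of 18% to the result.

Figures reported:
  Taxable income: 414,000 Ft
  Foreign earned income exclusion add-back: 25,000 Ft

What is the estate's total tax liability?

Regular income tax:
  77,000 Ft × 10% = 7,700 Ft
  337,000 Ft × 19% = 64,030 Ft
  → 71,730 Ft

Alternative minimum tax:
  Adjusted income: 414,000 Ft + 25,000 Ft = 439,000 Ft
  Less exemption 104,000 Ft → base 335,000 Ft
  335,000 Ft × 18% = 60,300 Ft

71,730 Ft > 60,300 Ft, so the regular income tax governs.

71,730 Ft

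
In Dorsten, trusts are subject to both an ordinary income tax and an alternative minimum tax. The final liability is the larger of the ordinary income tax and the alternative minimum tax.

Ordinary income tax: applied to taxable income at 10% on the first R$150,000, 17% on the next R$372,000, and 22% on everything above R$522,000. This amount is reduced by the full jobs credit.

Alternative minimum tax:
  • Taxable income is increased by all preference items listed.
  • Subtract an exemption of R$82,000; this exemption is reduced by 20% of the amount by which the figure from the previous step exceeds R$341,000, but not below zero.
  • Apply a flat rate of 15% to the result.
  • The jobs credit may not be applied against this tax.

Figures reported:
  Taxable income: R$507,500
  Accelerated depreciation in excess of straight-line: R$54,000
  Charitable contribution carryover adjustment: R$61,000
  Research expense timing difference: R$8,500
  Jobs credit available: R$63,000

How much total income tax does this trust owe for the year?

R$91,050

Alternative minimum tax:
  Adjusted income: R$507,500 + R$54,000 + R$61,000 + R$8,500 = R$631,000
  Exemption: R$82,000 − 20% × (R$631,000 − R$341,000) = R$82,000 − R$58,000 = R$24,000
  Base: R$631,000 − R$24,000 = R$607,000
  R$607,000 × 15% = R$91,050

Ordinary income tax:
  R$150,000 × 10% = R$15,000
  R$357,500 × 17% = R$60,775
  → R$75,775
  Less jobs credit R$63,000 → R$12,775

R$91,050 > R$12,775, so the alternative minimum tax is the binding amount.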